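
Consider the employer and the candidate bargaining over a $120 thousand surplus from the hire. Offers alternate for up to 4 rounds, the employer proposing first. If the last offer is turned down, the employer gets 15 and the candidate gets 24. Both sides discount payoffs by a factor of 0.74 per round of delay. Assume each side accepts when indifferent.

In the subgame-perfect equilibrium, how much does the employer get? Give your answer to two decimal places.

54.36

Round 4 (the candidate proposes): the employer gets 15 if talks fail, so the candidate offers 15 and keeps 105.
Round 3 (the employer proposes): the candidate can get 105 next round, worth 0.74 × 105 = 77.7 now. The employer offers 77.7 and keeps 120 − 77.7 = 42.3.
Round 2 (the candidate proposes): the employer can get 42.3 next round, worth 0.74 × 42.3 = 31.302 now, so the candidate offers 31.302, keeping 88.698.
Round 1 (the employer proposes): the candidate can get 88.698 next round, worth 0.74 × 88.698 = 65.63652 now, so the employer offers 65.63652, keeping 54.36348.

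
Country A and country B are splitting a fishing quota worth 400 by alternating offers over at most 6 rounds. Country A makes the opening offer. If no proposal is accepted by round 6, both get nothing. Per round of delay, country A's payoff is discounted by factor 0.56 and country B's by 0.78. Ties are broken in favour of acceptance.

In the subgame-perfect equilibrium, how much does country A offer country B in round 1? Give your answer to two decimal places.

Round 6 (country B proposes): country A will accept anything ≥ 0, so country B offers 0 and keeps 400.
Round 5 (country A proposes): country B can get 400 next round, worth 0.78 × 400 = 312 now; country A offers that and keeps 88.
Round 4 (country B proposes): country A can get 88 next round, worth 0.56 × 88 = 49.28 now; country B offers that and keeps 350.72.
Round 3 (country A proposes): country B can get 350.72 next round, worth 0.78 × 350.72 = 273.5616 now. Country A offers 273.5616 and keeps 400 − 273.5616 = 126.4384.
Round 2 (country B proposes): country A can get 126.4384 next round, worth 0.56 × 126.4384 = 70.805504 now. Country B offers 70.805504 and keeps 400 − 70.805504 = 329.194496.
Round 1 (country A proposes): country B can get 329.194496 next round, worth 0.78 × 329.194496 = 256.77170688 now; country A offers that and keeps 143.22829312.

256.77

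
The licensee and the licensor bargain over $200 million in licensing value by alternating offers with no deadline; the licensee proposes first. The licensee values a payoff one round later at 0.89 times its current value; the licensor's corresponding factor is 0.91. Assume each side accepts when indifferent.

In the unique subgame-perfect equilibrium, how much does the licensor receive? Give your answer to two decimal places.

In a stationary SPE each proposer offers the other exactly their discounted continuation value.
If the licensee keeps x when proposing and the licensor keeps y when proposing, then x = 200 − 0.91y and y = 200 − 0.89x.
Solving: x = 200(1 − 0.91) / (1 − 0.89·0.91) = 18 / 0.1901 ≈ 94.6870.
The licensor gets 200 − 94.6870 ≈ 105.3130.

105.31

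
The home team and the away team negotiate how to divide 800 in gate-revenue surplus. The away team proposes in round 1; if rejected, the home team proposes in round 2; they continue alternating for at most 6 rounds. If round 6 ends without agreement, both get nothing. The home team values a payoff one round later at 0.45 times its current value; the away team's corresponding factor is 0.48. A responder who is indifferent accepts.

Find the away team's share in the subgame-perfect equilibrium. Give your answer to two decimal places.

555.57

Round 6 (the home team proposes): the away team will accept anything ≥ 0, so the home team offers 0 and keeps 800.
Round 5 (the away team proposes): the home team can get 800 next round, worth 0.45 × 800 = 360 now; the away team offers that and keeps 440.
Round 4 (the home team proposes): the away team can get 440 next round, worth 0.48 × 440 = 211.2 now, so the home team offers 211.2, keeping 588.8.
Round 3 (the away team proposes): the home team can get 588.8 next round, worth 0.45 × 588.8 = 264.96 now. The away team offers 264.96 and keeps 800 − 264.96 = 535.04.
Round 2 (the home team proposes): the away team can get 535.04 next round, worth 0.48 × 535.04 = 256.8192 now. The home team offers 256.8192 and keeps 800 − 256.8192 = 543.1808.
Round 1 (the away team proposes): the home team can get 543.1808 next round, worth 0.45 × 543.1808 = 244.43136 now; the away team offers that and keeps 555.56864.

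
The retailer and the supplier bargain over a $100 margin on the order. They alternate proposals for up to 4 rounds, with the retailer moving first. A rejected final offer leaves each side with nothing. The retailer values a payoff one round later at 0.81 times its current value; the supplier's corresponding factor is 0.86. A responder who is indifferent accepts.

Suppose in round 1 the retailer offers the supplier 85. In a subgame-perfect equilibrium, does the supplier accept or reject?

Round 4 (the supplier proposes): the retailer will accept anything ≥ 0, so the supplier offers 0 and keeps 100.
Round 3 (the retailer proposes): the supplier can get 100 next round, worth 0.86 × 100 = 86 now, so the retailer offers 86, keeping 14.
Round 2 (the supplier proposes): the retailer can get 14 next round, worth 0.81 × 14 = 11.34 now, so the supplier offers 11.34, keeping 88.66.
So by rejecting in round 1, the supplier gets 88.66 next round, worth 0.86 × 88.66 = 76.2476 now.
Offer 85 ≥ 76.2476, so the supplier accepts.

Accept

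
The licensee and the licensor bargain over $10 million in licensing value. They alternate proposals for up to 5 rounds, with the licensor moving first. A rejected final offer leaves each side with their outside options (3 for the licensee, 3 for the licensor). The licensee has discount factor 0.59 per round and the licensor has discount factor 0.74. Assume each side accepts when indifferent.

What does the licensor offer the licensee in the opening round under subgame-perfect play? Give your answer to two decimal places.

Round 5 (the licensor proposes): the licensee gets 3 if talks fail, so the licensor offers 3 and keeps 7.
Round 4 (the licensee proposes): the licensor can get 7 next round, worth 0.74 × 7 = 5.18 now. The licensee offers 5.18 and keeps 10 − 5.18 = 4.82.
Round 3 (the licensor proposes): the licensee can get 4.82 next round, worth 0.59 × 4.82 = 2.8438 now, so the licensor offers 2.8438, keeping 7.1562.
Round 2 (the licensee proposes): the licensor can get 7.1562 next round, worth 0.74 × 7.1562 = 5.295588 now. The licensee offers 5.295588 and keeps 10 − 5.295588 = 4.704412.
Round 1 (the licensor proposes): the licensee can get 4.704412 next round, worth 0.59 × 4.704412 = 2.77560308 now, so the licensor offers 2.77560308, keeping 7.22439692.

2.78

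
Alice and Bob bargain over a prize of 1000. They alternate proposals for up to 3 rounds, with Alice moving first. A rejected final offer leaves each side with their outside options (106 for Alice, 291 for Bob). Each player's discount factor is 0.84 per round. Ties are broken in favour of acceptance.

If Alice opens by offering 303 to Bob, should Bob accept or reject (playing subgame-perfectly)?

Reject

Work out Bob's continuation value if the offer is rejected.
Round 3 (Alice proposes): Bob gets 291 if talks fail, so Alice offers 291 and keeps 709.
Round 2 (Bob proposes): Alice can get 709 next round, worth 0.84 × 709 = 595.56 now. Bob offers 595.56 and keeps 1000 − 595.56 = 404.44.
So by rejecting in round 1, Bob gets 404.44 next round, worth 0.84 × 404.44 = 339.7296 now.
Offer 303 < 339.7296, so Bob rejects.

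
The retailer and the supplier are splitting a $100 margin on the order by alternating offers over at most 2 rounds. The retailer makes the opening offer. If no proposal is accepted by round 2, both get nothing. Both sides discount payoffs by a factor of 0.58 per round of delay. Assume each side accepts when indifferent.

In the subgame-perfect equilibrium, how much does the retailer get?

Solve by backward induction from round 2.
Round 2 (the supplier proposes): the retailer will accept anything ≥ 0, so the supplier offers 0 and keeps 100.
Round 1 (the retailer proposes): the supplier can get 100 next round, worth 0.58 × 100 = 58 now. The retailer offers 58 and keeps 100 − 58 = 42.

42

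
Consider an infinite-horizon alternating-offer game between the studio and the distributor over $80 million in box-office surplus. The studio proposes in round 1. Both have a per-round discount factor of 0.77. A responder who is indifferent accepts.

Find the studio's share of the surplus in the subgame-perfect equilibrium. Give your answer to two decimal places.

Let x be the studio's share when the studio proposes and y be the distributor's share when the distributor proposes.
The distributor accepts iff offered ≥ 0.77·y, so x = 80 − 0.77y. Symmetrically y = 80 − 0.77x.
Substituting: x = 80 − 0.77(80 − 0.77x), giving x(1 − 0.77·0.77) = 80(1 − 0.77).
So x = 80 × 0.23 / 0.4071 ≈ 45.1977, and the distributor receives 80 − x ≈ 34.8023.

45.20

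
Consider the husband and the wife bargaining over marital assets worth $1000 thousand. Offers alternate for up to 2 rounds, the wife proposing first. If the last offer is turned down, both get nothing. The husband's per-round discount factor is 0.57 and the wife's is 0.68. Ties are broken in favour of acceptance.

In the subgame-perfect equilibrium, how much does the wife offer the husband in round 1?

570

Round 2 (the husband proposes): rejection yields 0 for the wife; the husband offers 0 and keeps 1000.
Round 1 (the wife proposes): the husband can get 1000 next round, worth 0.57 × 1000 = 570 now; the wife offers that and keeps 430.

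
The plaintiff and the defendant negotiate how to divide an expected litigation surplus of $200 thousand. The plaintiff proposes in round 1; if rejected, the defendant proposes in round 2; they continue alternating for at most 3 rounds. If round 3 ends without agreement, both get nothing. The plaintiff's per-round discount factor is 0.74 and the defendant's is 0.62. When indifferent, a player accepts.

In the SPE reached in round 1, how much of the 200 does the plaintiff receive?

167.76

Work backward from the last round.
Round 3 (the plaintiff proposes): rejection yields 0 for the defendant; the plaintiff offers 0 and keeps 200.
Round 2 (the defendant proposes): the plaintiff can get 200 next round, worth 0.74 × 200 = 148 now, so the defendant offers 148, keeping 52.
Round 1 (the plaintiff proposes): the defendant can get 52 next round, worth 0.62 × 52 = 32.24 now; the plaintiff offers that and keeps 167.76.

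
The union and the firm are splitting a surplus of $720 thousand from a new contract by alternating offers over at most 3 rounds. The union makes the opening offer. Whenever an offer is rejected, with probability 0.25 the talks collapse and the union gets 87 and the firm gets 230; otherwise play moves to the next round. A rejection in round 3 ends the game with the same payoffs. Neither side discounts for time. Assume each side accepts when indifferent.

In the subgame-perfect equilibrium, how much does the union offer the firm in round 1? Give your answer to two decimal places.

305.56

Round 3 (the union proposes): the firm gets 230 if talks fail, so the union offers 230 and keeps 490.
Round 2 (the firm proposes): rejecting gives the union an expected 0.75 × 490 + 0.25 × 87 = 389.25; the firm offers that and keeps 330.75.
Round 1 (the union proposes): rejecting gives the firm an expected 0.75 × 330.75 + 0.25 × 230 = 305.5625; the union offers that and keeps 414.4375.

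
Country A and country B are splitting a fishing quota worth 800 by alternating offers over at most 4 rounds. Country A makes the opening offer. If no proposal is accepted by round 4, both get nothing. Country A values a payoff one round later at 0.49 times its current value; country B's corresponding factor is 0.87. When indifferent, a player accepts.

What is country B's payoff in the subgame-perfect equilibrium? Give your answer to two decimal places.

651.66

Round 4 (country B proposes): country A will accept anything ≥ 0, so country B offers 0 and keeps 800.
Round 3 (country A proposes): country B can get 800 next round, worth 0.87 × 800 = 696 now; country A offers that and keeps 104.
Round 2 (country B proposes): country A can get 104 next round, worth 0.49 × 104 = 50.96 now. Country B offers 50.96 and keeps 800 − 50.96 = 749.04.
Round 1 (country A proposes): country B can get 749.04 next round, worth 0.87 × 749.04 = 651.6648 now. Country A offers 651.6648 and keeps 800 − 651.6648 = 148.3352.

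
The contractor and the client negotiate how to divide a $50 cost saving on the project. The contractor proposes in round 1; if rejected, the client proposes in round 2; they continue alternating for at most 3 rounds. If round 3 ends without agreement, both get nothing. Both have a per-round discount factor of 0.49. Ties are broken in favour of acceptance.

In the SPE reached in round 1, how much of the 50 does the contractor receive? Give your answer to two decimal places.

37.51

By backward induction:
Round 3 (the contractor proposes): the client will accept anything ≥ 0, so the contractor offers 0 and keeps 50.
Round 2 (the client proposes): the contractor can get 50 next round, worth 0.49 × 50 = 24.5 now. The client offers 24.5 and keeps 50 − 24.5 = 25.5.
Round 1 (the contractor proposes): the client can get 25.5 next round, worth 0.49 × 25.5 = 12.495 now, so the contractor offers 12.495, keeping 37.505.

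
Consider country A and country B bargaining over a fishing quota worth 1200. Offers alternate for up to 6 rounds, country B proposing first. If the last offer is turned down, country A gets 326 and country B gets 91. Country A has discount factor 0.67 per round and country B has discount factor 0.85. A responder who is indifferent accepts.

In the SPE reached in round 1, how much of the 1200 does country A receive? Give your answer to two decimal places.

430.27

Solve by backward induction from round 6.
Round 6 (country A proposes): country B gets 91 if talks fail, so country A offers 91 and keeps 1109.
Round 5 (country B proposes): country A can get 1109 next round, worth 0.67 × 1109 = 743.03 now. Country B offers 743.03 and keeps 1200 − 743.03 = 456.97.
Round 4 (country A proposes): country B can get 456.97 next round, worth 0.85 × 456.97 = 388.4245 now. Country A offers 388.4245 and keeps 1200 − 388.4245 = 811.5755.
Round 3 (country B proposes): country A can get 811.5755 next round, worth 0.67 × 811.5755 = 543.755585 now. Country B offers 543.755585 and keeps 1200 − 543.755585 = 656.244415.
Round 2 (country A proposes): country B can get 656.244415 next round, worth 0.85 × 656.244415 = 557.80775275 now, so country A offers 557.80775275, keeping 642.19224725.
Round 1 (country B proposes): country A can get 642.19224725 next round, worth 0.67 × 642.19224725 = 430.2688056575 now; country B offers that and keeps 769.7311943425.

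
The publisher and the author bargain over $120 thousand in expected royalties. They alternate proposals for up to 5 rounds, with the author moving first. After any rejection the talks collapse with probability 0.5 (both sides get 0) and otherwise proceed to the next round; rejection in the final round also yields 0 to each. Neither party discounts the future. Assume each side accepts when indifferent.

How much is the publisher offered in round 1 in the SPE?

37.5

Round 5 (the author proposes): rejection yields 0 for the publisher; the author offers 0 and keeps 120.
Round 4 (the publisher proposes): rejecting gives the author an expected 0.5 × 120 = 60; the publisher offers that and keeps 60.
Round 3 (the author proposes): rejecting gives the publisher an expected 0.5 × 60 = 30; the author offers that and keeps 90.
Round 2 (the publisher proposes): rejecting gives the author an expected 0.5 × 90 = 45, so the publisher offers 45, keeping 75.
Round 1 (the author proposes): rejecting gives the publisher an expected 0.5 × 75 = 37.5, so the author offers 37.5, keeping 82.5.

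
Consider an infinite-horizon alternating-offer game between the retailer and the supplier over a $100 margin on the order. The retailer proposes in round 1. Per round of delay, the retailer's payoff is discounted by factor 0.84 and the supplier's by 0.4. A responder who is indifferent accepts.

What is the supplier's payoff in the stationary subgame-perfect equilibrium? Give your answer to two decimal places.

Let x be the retailer's share when the retailer proposes and y be the supplier's share when the supplier proposes.
The supplier accepts iff offered ≥ 0.4·y, so x = 100 − 0.4y. Symmetrically y = 100 − 0.84x.
Substituting: x = 100 − 0.4(100 − 0.84x), giving x(1 − 0.84·0.4) = 100(1 − 0.4).
So x = 100 × 0.6 / 0.664 ≈ 90.3614, and the supplier receives 100 − x ≈ 9.6386.

9.64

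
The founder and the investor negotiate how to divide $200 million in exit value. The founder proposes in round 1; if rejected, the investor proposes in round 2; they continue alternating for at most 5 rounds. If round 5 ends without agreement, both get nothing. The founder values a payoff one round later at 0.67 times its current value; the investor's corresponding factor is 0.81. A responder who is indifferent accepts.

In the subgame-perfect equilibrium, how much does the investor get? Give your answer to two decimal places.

Work backward from the last round.
Round 5 (the founder proposes): the investor will accept anything ≥ 0, so the founder offers 0 and keeps 200.
Round 4 (the investor proposes): the founder can get 200 next round, worth 0.67 × 200 = 134 now; the investor offers that and keeps 66.
Round 3 (the founder proposes): the investor can get 66 next round, worth 0.81 × 66 = 53.46 now, so the founder offers 53.46, keeping 146.54.
Round 2 (the investor proposes): the founder can get 146.54 next round, worth 0.67 × 146.54 = 98.1818 now. The investor offers 98.1818 and keeps 200 − 98.1818 = 101.8182.
Round 1 (the founder proposes): the investor can get 101.8182 next round, worth 0.81 × 101.8182 = 82.472742 now; the founder offers that and keeps 117.527258.

82.47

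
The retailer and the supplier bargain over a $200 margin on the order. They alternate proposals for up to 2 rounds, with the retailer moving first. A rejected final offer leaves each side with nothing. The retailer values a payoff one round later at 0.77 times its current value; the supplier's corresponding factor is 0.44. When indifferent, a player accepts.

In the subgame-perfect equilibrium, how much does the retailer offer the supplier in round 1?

By backward induction:
Round 2 (the supplier proposes): the retailer will accept anything ≥ 0, so the supplier offers 0 and keeps 200.
Round 1 (the retailer proposes): the supplier can get 200 next round, worth 0.44 × 200 = 88 now. The retailer offers 88 and keeps 200 − 88 = 112.

88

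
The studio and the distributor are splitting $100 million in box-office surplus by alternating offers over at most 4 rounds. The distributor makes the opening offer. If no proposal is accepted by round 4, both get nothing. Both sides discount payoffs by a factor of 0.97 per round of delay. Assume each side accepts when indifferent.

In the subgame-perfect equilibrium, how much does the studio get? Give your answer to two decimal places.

Round 4 (the studio proposes): the distributor will accept anything ≥ 0, so the studio offers 0 and keeps 100.
Round 3 (the distributor proposes): the studio can get 100 next round, worth 0.97 × 100 = 97 now, so the distributor offers 97, keeping 3.
Round 2 (the studio proposes): the distributor can get 3 next round, worth 0.97 × 3 = 2.91 now; the studio offers that and keeps 97.09.
Round 1 (the distributor proposes): the studio can get 97.09 next round, worth 0.97 × 97.09 = 94.1773 now. The distributor offers 94.1773 and keeps 100 − 94.1773 = 5.8227.

94.18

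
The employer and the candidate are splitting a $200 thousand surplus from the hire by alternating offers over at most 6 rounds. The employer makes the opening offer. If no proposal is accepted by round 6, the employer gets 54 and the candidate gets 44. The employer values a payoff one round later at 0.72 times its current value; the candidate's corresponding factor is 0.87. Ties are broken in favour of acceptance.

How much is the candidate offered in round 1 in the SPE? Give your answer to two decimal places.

129.08

Solve by backward induction from round 6.
Round 6 (the candidate proposes): the employer gets 54 if talks fail, so the candidate offers 54 and keeps 146.
Round 5 (the employer proposes): the candidate can get 146 next round, worth 0.87 × 146 = 127.02 now. The employer offers 127.02 and keeps 200 − 127.02 = 72.98.
Round 4 (the candidate proposes): the employer can get 72.98 next round, worth 0.72 × 72.98 = 52.5456 now. The candidate offers 52.5456 and keeps 200 − 52.5456 = 147.4544.
Round 3 (the employer proposes): the candidate can get 147.4544 next round, worth 0.87 × 147.4544 = 128.285328 now, so the employer offers 128.285328, keeping 71.714672.
Round 2 (the candidate proposes): the employer can get 71.714672 next round, worth 0.72 × 71.714672 = 51.63456384 now; the candidate offers that and keeps 148.36543616.
Round 1 (the employer proposes): the candidate can get 148.36543616 next round, worth 0.87 × 148.36543616 = 129.0779294592 now; the employer offers that and keeps 70.9220705408.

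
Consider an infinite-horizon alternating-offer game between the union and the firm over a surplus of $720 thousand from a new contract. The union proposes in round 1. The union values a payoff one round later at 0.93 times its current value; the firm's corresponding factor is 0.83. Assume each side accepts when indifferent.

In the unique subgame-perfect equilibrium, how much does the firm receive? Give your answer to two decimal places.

Let x be the union's share when the union proposes and y be the firm's share when the firm proposes.
The firm accepts iff offered ≥ 0.83·y, so x = 720 − 0.83y. Symmetrically y = 720 − 0.93x.
Substituting: x = 720 − 0.83(720 − 0.93x), giving x(1 − 0.93·0.83) = 720(1 − 0.83).
So x = 720 × 0.17 / 0.2281 ≈ 536.6068, and the firm receives 720 − x ≈ 183.3932.

183.39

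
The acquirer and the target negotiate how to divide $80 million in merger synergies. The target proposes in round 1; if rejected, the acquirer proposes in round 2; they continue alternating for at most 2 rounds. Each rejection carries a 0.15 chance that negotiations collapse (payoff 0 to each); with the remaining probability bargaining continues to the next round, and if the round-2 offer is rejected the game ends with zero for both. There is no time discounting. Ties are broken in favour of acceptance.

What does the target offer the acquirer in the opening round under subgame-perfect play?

68

By backward induction:
Round 2 (the acquirer proposes): the target will accept anything ≥ 0, so the acquirer offers 0 and keeps 80.
Round 1 (the target proposes): rejecting gives the acquirer an expected 0.85 × 80 = 68; the target offers that and keeps 12.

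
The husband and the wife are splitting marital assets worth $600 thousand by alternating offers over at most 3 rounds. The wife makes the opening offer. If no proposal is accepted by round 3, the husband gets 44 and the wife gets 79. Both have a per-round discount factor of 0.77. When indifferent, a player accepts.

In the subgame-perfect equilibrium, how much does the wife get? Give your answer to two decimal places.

Round 3 (the wife proposes): the husband gets 44 if talks fail, so the wife offers 44 and keeps 556.
Round 2 (the husband proposes): the wife can get 556 next round, worth 0.77 × 556 = 428.12 now, so the husband offers 428.12, keeping 171.88.
Round 1 (the wife proposes): the husband can get 171.88 next round, worth 0.77 × 171.88 = 132.3476 now; the wife offers that and keeps 467.6524.

467.65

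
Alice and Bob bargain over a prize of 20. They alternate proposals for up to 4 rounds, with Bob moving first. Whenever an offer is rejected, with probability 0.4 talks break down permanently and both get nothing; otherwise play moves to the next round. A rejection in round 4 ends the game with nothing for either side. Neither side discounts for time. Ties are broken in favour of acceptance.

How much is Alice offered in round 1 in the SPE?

9.12

Round 4 (Alice proposes): rejection yields 0 for Bob; Alice offers 0 and keeps 20.
Round 3 (Bob proposes): rejecting gives Alice an expected 0.6 × 20 = 12; Bob offers that and keeps 8.
Round 2 (Alice proposes): rejecting gives Bob an expected 0.6 × 8 = 4.8. Alice offers 4.8 and keeps 20 − 4.8 = 15.2.
Round 1 (Bob proposes): rejecting gives Alice an expected 0.6 × 15.2 = 9.12. Bob offers 9.12 and keeps 20 − 9.12 = 10.88.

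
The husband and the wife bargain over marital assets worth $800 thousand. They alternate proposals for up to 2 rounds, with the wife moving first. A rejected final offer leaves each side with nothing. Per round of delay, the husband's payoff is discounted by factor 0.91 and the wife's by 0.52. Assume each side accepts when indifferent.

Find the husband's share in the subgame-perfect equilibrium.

728

Solve by backward induction from round 2.
Round 2 (the husband proposes): rejection yields 0 for the wife; the husband offers 0 and keeps 800.
Round 1 (the wife proposes): the husband can get 800 next round, worth 0.91 × 800 = 728 now. The wife offers 728 and keeps 800 − 728 = 72.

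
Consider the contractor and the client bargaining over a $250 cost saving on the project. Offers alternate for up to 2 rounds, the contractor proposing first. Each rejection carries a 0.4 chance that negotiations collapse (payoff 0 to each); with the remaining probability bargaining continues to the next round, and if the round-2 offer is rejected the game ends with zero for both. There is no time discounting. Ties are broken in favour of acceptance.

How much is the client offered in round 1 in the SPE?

Round 2 (the client proposes): rejection yields 0 for the contractor; the client offers 0 and keeps 250.
Round 1 (the contractor proposes): rejecting gives the client an expected 0.6 × 250 = 150, so the contractor offers 150, keeping 100.

150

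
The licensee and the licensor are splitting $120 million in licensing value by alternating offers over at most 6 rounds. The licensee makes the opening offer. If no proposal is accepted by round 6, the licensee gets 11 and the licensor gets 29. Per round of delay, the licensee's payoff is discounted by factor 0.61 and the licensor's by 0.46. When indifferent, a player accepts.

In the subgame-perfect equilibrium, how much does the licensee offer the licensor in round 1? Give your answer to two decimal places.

31.52

Round 6 (the licensor proposes): the licensee gets 11 if talks fail, so the licensor offers 11 and keeps 109.
Round 5 (the licensee proposes): the licensor can get 109 next round, worth 0.46 × 109 = 50.14 now. The licensee offers 50.14 and keeps 120 − 50.14 = 69.86.
Round 4 (the licensor proposes): the licensee can get 69.86 next round, worth 0.61 × 69.86 = 42.6146 now; the licensor offers that and keeps 77.3854.
Round 3 (the licensee proposes): the licensor can get 77.3854 next round, worth 0.46 × 77.3854 = 35.597284 now; the licensee offers that and keeps 84.402716.
Round 2 (the licensor proposes): the licensee can get 84.402716 next round, worth 0.61 × 84.402716 = 51.48565676 now. The licensor offers 51.48565676 and keeps 120 − 51.48565676 = 68.51434324.
Round 1 (the licensee proposes): the licensor can get 68.51434324 next round, worth 0.46 × 68.51434324 = 31.5165978904 now. The licensee offers 31.5165978904 and keeps 120 − 31.5165978904 = 88.4834021096.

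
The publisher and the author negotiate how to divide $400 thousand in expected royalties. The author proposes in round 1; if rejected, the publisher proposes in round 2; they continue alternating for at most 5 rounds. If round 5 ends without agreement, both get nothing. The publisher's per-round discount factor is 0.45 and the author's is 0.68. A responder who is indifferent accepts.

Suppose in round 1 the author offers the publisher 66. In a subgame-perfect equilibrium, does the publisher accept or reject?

Round 5 (the author proposes): the publisher will accept anything ≥ 0, so the author offers 0 and keeps 400.
Round 4 (the publisher proposes): the author can get 400 next round, worth 0.68 × 400 = 272 now; the publisher offers that and keeps 128.
Round 3 (the author proposes): the publisher can get 128 next round, worth 0.45 × 128 = 57.6 now, so the author offers 57.6, keeping 342.4.
Round 2 (the publisher proposes): the author can get 342.4 next round, worth 0.68 × 342.4 = 232.832 now, so the publisher offers 232.832, keeping 167.168.
So by rejecting in round 1, the publisher gets 167.168 next round, worth 0.45 × 167.168 = 75.2256 now.
Offer 66 < 75.2256, so the publisher rejects.

Reject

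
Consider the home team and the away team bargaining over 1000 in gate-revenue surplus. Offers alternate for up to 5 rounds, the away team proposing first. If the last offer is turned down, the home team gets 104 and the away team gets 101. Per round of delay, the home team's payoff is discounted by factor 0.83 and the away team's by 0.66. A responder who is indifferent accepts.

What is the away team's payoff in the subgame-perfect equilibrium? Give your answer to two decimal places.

532.00

Round 5 (the away team proposes): the home team gets 104 if talks fail, so the away team offers 104 and keeps 896.
Round 4 (the home team proposes): the away team can get 896 next round, worth 0.66 × 896 = 591.36 now. The home team offers 591.36 and keeps 1000 − 591.36 = 408.64.
Round 3 (the away team proposes): the home team can get 408.64 next round, worth 0.83 × 408.64 = 339.1712 now. The away team offers 339.1712 and keeps 1000 − 339.1712 = 660.8288.
Round 2 (the home team proposes): the away team can get 660.8288 next round, worth 0.66 × 660.8288 = 436.147008 now, so the home team offers 436.147008, keeping 563.852992.
Round 1 (the away team proposes): the home team can get 563.852992 next round, worth 0.83 × 563.852992 = 467.99798336 now. The away team offers 467.99798336 and keeps 1000 − 467.99798336 = 532.00201664.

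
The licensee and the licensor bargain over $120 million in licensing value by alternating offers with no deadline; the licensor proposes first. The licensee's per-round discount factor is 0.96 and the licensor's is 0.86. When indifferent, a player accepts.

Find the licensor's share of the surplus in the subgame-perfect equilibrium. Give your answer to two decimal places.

Let x be the licensor's share when the licensor proposes and y be the licensee's share when the licensee proposes.
The licensee accepts iff offered ≥ 0.96·y, so x = 120 − 0.96y. Symmetrically y = 120 − 0.86x.
Substituting: x = 120 − 0.96(120 − 0.86x), giving x(1 − 0.86·0.96) = 120(1 − 0.96).
So x = 120 × 0.04 / 0.1744 ≈ 27.5229, and the licensee receives 120 − x ≈ 92.4771.

27.52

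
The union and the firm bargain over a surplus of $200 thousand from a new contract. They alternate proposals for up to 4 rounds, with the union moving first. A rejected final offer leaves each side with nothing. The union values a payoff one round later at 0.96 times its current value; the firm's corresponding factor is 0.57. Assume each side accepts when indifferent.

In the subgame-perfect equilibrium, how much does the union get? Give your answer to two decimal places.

133.06

By backward induction:
Round 4 (the firm proposes): the union will accept anything ≥ 0, so the firm offers 0 and keeps 200.
Round 3 (the union proposes): the firm can get 200 next round, worth 0.57 × 200 = 114 now; the union offers that and keeps 86.
Round 2 (the firm proposes): the union can get 86 next round, worth 0.96 × 86 = 82.56 now. The firm offers 82.56 and keeps 200 − 82.56 = 117.44.
Round 1 (the union proposes): the firm can get 117.44 next round, worth 0.57 × 117.44 = 66.9408 now, so the union offers 66.9408, keeping 133.0592.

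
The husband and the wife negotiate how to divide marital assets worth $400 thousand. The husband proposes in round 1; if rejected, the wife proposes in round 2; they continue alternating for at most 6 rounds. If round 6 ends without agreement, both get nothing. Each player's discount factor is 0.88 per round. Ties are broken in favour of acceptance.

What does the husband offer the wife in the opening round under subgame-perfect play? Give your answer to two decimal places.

286.04

Solve by backward induction from round 6.
Round 6 (the wife proposes): the husband will accept anything ≥ 0, so the wife offers 0 and keeps 400.
Round 5 (the husband proposes): the wife can get 400 next round, worth 0.88 × 400 = 352 now; the husband offers that and keeps 48.
Round 4 (the wife proposes): the husband can get 48 next round, worth 0.88 × 48 = 42.24 now, so the wife offers 42.24, keeping 357.76.
Round 3 (the husband proposes): the wife can get 357.76 next round, worth 0.88 × 357.76 = 314.8288 now. The husband offers 314.8288 and keeps 400 − 314.8288 = 85.1712.
Round 2 (the wife proposes): the husband can get 85.1712 next round, worth 0.88 × 85.1712 = 74.950656 now, so the wife offers 74.950656, keeping 325.049344.
Round 1 (the husband proposes): the wife can get 325.049344 next round, worth 0.88 × 325.049344 = 286.04342272 now; the husband offers that and keeps 113.95657728.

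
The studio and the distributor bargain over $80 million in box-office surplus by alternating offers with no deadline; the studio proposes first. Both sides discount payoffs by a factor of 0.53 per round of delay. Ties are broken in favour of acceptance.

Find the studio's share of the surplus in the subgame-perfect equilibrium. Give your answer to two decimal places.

Let x be the studio's share when the studio proposes and y be the distributor's share when the distributor proposes.
The distributor accepts iff offered ≥ 0.53·y, so x = 80 − 0.53y. Symmetrically y = 80 − 0.53x.
Substituting: x = 80 − 0.53(80 − 0.53x), giving x(1 − 0.53·0.53) = 80(1 − 0.53).
So x = 80 × 0.47 / 0.7191 ≈ 52.2876, and the distributor receives 80 − x ≈ 27.7124.

52.29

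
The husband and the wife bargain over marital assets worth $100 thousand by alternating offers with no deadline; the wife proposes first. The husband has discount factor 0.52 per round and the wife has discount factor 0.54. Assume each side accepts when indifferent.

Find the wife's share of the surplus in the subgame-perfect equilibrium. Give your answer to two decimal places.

Let x be the wife's share when the wife proposes and y be the husband's share when the husband proposes.
The husband accepts iff offered ≥ 0.52·y, so x = 100 − 0.52y. Symmetrically y = 100 − 0.54x.
Substituting: x = 100 − 0.52(100 − 0.54x), giving x(1 − 0.54·0.52) = 100(1 − 0.52).
So x = 100 × 0.48 / 0.7192 ≈ 66.7408, and the husband receives 100 − x ≈ 33.2592.

66.74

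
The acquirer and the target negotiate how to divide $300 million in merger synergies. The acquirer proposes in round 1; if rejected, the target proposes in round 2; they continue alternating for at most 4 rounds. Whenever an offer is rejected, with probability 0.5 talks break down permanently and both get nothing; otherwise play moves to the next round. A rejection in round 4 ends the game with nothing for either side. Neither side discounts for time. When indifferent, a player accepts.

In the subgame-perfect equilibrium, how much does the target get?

Round 4 (the target proposes): rejection yields 0 for the acquirer; the target offers 0 and keeps 300.
Round 3 (the acquirer proposes): rejecting gives the target an expected 0.5 × 300 = 150; the acquirer offers that and keeps 150.
Round 2 (the target proposes): rejecting gives the acquirer an expected 0.5 × 150 = 75. The target offers 75 and keeps 300 − 75 = 225.
Round 1 (the acquirer proposes): rejecting gives the target an expected 0.5 × 225 = 112.5. The acquirer offers 112.5 and keeps 300 − 112.5 = 187.5.

112.5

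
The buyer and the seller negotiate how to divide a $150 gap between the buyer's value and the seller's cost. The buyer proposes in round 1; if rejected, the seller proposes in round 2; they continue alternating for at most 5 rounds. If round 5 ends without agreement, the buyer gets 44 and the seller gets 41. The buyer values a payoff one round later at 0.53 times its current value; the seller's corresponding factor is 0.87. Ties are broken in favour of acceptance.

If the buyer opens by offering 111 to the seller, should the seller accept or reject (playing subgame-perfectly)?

Accept

Round 5 (the buyer proposes): the seller gets 41 if talks fail, so the buyer offers 41 and keeps 109.
Round 4 (the seller proposes): the buyer can get 109 next round, worth 0.53 × 109 = 57.77 now. The seller offers 57.77 and keeps 150 − 57.77 = 92.23.
Round 3 (the buyer proposes): the seller can get 92.23 next round, worth 0.87 × 92.23 = 80.2401 now. The buyer offers 80.2401 and keeps 150 − 80.2401 = 69.7599.
Round 2 (the seller proposes): the buyer can get 69.7599 next round, worth 0.53 × 69.7599 = 36.972747 now, so the seller offers 36.972747, keeping 113.027253.
So by rejecting in round 1, the seller gets 113.027253 next round, worth 0.87 × 113.027253 = 98.33371011 now.
Offer 111 ≥ 98.33371011, so the seller accepts.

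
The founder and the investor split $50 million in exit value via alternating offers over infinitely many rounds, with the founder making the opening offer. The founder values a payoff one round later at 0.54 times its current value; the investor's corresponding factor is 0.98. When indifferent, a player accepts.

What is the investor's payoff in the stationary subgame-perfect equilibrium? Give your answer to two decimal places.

47.88

Let x be the founder's share when the founder proposes and y be the investor's share when the investor proposes.
The investor accepts iff offered ≥ 0.98·y, so x = 50 − 0.98y. Symmetrically y = 50 − 0.54x.
Substituting: x = 50 − 0.98(50 − 0.54x), giving x(1 − 0.54·0.98) = 50(1 − 0.98).
So x = 50 × 0.02 / 0.4708 ≈ 2.1240, and the investor receives 50 − x ≈ 47.8760.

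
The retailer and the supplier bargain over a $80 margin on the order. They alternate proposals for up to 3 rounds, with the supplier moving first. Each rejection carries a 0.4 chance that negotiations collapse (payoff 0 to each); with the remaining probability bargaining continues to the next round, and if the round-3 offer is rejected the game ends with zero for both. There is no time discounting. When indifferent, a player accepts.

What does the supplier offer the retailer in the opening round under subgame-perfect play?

19.2

By backward induction:
Round 3 (the supplier proposes): the retailer will accept anything ≥ 0, so the supplier offers 0 and keeps 80.
Round 2 (the retailer proposes): rejecting gives the supplier an expected 0.6 × 80 = 48; the retailer offers that and keeps 32.
Round 1 (the supplier proposes): rejecting gives the retailer an expected 0.6 × 32 = 19.2, so the supplier offers 19.2, keeping 60.8.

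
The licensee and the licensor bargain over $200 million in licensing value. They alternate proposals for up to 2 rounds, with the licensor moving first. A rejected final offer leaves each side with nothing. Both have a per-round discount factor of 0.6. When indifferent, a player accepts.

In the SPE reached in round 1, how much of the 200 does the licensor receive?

80

Round 2 (the licensee proposes): rejection yields 0 for the licensor; the licensee offers 0 and keeps 200.
Round 1 (the licensor proposes): the licensee can get 200 next round, worth 0.6 × 200 = 120 now. The licensor offers 120 and keeps 200 − 120 = 80.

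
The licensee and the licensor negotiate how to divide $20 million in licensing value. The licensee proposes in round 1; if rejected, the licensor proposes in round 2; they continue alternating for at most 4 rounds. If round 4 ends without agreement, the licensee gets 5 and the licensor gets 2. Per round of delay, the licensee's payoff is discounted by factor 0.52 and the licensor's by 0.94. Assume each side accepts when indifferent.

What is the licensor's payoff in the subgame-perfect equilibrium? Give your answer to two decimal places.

By backward induction:
Round 4 (the licensor proposes): the licensee gets 5 if talks fail, so the licensor offers 5 and keeps 15.
Round 3 (the licensee proposes): the licensor can get 15 next round, worth 0.94 × 15 = 14.1 now; the licensee offers that and keeps 5.9.
Round 2 (the licensor proposes): the licensee can get 5.9 next round, worth 0.52 × 5.9 = 3.068 now; the licensor offers that and keeps 16.932.
Round 1 (the licensee proposes): the licensor can get 16.932 next round, worth 0.94 × 16.932 = 15.91608 now, so the licensee offers 15.91608, keeping 4.08392.

15.92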